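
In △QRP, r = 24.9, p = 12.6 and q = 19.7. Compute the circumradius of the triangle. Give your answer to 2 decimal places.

By the law of cosines, cos Q = (r² + p² − q²) / (2·r·p) ≈ 0.62262, so ∠Q ≈ 51.49°.
Circumradius = q/(2 sin Q) ≈ 12.587.

12.59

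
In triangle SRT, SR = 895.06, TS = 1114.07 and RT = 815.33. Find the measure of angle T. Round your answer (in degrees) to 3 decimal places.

By the law of cosines, cos T = (RT² + TS² − SR²) / (2·RT·TS) ≈ 0.60814, so ∠T ≈ 52.55°.

52.545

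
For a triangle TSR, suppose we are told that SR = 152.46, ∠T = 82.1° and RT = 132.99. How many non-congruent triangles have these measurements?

RT·sin T = 132.99·sin(82.1°) ≈ 131.7.
Since SR ≥ RT, exactly one triangle exists.

1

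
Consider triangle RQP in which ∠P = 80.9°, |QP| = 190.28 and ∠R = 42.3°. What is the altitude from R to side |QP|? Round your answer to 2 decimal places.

h_R ≈ 233.60

The third angle is ∠Q = 180° − ∠P − ∠R = 56.80°.
Law of sines: |PR| = |QP|·sin Q/sin R ≈ 236.58.
Law of sines: |RQ| = |QP|·sin P/sin R ≈ 279.17.
Area = ½·|QP|·|PR|·sin P ≈ 22225.
The altitude from R has length 2·area/|QP| ≈ 233.6.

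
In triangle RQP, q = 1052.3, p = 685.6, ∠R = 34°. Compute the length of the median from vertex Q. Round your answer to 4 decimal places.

m_Q ≈ 385.7024

By the law of cosines, r² = q² + p² − 2·q·p·cos R = 3.8115e+05, so r ≈ 617.38.
Median from Q: ½√(2·p² + 2·r² − q²) ≈ 385.7.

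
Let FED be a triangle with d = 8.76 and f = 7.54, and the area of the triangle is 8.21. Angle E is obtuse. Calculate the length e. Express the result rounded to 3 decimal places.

From area = ½·d·f·sin E, we get sin E = 2·area/(d·f) ≈ 0.24860.
Taking the obtuse solution, ∠E ≈ 165.61°.
Law of cosines then gives e ≈ 16.172.

16.172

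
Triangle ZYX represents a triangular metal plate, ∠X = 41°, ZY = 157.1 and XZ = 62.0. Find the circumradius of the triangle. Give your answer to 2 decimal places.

R ≈ 119.73

Law of sines: sin Y = XZ·sin X/ZY ≈ 0.25892.
Since ZY ≥ XZ, only the acute value applies: ∠Y ≈ 15.01°.
Then ∠Z = 180° − ∠X − ∠Y ≈ 123.99°.
Law of sines gives YX = ZY·sin Z/sin X ≈ 198.53.
Circumradius = ZY/(2 sin X) ≈ 119.73.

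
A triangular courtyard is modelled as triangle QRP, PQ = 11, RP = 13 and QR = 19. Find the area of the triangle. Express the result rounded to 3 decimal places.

Semiperimeter s = (13 + 11 + 19)/2 = 21.5.
Heron's formula: area = √(21.5·8.5·10.5·2.5) ≈ 69.262.

69.262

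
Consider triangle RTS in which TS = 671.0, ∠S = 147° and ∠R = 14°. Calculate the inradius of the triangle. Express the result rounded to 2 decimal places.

The third angle is ∠T = 180° − ∠S − ∠R = 19.00°.
Law of sines: SR = TS·sin T/sin R ≈ 903.
Law of sines: RT = TS·sin S/sin R ≈ 1510.6.
Area = ½·TS·SR·sin S ≈ 1.65e+05.
Semiperimeter s = (671+903+1510.6)/2 = 1542.3.
Inradius = area/s = 1.65e+05/1542.3 ≈ 106.98.

r ≈ 106.98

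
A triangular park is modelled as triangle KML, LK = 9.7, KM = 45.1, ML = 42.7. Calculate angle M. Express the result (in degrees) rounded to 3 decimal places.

12.294

By the law of cosines, cos M = (KM² + ML² − LK²) / (2·KM·ML) ≈ 0.97707, so ∠M ≈ 12.29°.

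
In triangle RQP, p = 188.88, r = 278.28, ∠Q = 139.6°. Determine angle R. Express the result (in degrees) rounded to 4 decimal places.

24.2276

By the law of cosines, q² = p² + r² − 2·p·r·cos Q = 1.9317e+05, so q ≈ 439.51.
Law of cosines again: cos R = (q² + p² − r²)/(2·q·p) ≈ 0.91192, so ∠R ≈ 24.23°.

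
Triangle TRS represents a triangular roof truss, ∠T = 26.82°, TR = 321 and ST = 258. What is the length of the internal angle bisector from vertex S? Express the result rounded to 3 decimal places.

119.289

By the law of cosines, RS² = ST² + TR² − 2·ST·TR·cos T = 21787, so RS ≈ 147.6.
Law of cosines again: cos S = (RS² + ST² − TR²)/(2·RS·ST) ≈ -0.19288, so ∠S ≈ 101.12°.
The bisector from S has length 2·RS·ST·cos(∠S/2)/(RS+ST) ≈ 119.29.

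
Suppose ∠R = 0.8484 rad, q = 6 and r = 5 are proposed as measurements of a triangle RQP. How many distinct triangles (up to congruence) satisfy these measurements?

q·sin R = 6·sin(0.8484 rad) ≈ 4.501.
Since q sin R < r < q (4.501 < 5 < 6), two triangles exist.

2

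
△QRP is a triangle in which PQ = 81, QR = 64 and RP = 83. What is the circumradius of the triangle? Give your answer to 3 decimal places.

44.546

By the law of cosines, cos Q = (PQ² + QR² − RP²) / (2·PQ·QR) ≈ 0.36343, so ∠Q ≈ 68.69°.
Circumradius = RP/(2 sin Q) ≈ 44.546.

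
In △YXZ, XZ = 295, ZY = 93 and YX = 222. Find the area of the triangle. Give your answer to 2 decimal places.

Semiperimeter s = (295 + 93 + 222)/2 = 305.
Heron's formula: area = √(305·10·212·83) ≈ 7325.8.

7325.83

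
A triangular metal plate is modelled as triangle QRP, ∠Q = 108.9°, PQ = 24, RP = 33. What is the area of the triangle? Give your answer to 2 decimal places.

Law of sines: sin R = PQ·sin Q/RP ≈ 0.68806.
Since RP ≥ PQ, only the acute value applies: ∠R ≈ 43.48°.
Then ∠P = 180° − ∠Q − ∠R ≈ 27.62°.
Law of sines gives QR = RP·sin P/sin Q ≈ 16.172.
Area = ½·RP·PQ·sin P ≈ 183.61.

183.61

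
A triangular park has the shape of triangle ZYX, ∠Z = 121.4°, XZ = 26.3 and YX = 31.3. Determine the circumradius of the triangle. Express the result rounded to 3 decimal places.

18.335

Law of sines: sin Y = XZ·sin Z/YX ≈ 0.71720.
Since YX ≥ XZ, only the acute value applies: ∠Y ≈ 45.82°.
Then ∠X = 180° − ∠Z − ∠Y ≈ 12.78°.
Law of sines gives ZY = YX·sin X/sin Z ≈ 8.1094.
Circumradius = YX/(2 sin Z) ≈ 18.335.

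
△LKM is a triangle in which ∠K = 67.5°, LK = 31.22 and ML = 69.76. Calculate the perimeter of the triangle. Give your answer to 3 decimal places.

Law of sines: sin M = LK·sin K/ML ≈ 0.41347.
Since ML ≥ LK, only the acute value applies: ∠M ≈ 24.42°.
Then ∠L = 180° − ∠K − ∠M ≈ 88.08°.
Law of sines gives KM = ML·sin L/sin K ≈ 75.465.
Semiperimeter s = (75.465+69.76+31.22)/2 = 88.223.
Perimeter = 75.465 + 69.76 + 31.22 = 176.45.

perimeter ≈ 176.445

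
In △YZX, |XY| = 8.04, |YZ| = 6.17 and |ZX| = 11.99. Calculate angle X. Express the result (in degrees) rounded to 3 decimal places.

∠X ≈ 27.936°

By the law of cosines, cos X = (|ZX|² + |XY|² − |YZ|²) / (2·|ZX|·|XY|) ≈ 0.88347, so ∠X ≈ 27.94°.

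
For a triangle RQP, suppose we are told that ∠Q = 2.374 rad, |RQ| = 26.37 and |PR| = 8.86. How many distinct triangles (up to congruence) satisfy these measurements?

0

|RQ|·sin Q = 26.37·sin(2.374 rad) ≈ 18.31.
Since ∠Q is not acute, a triangle exists only if |PR| > |RQ|; here |PR| ≤ |RQ|, so there is no triangle.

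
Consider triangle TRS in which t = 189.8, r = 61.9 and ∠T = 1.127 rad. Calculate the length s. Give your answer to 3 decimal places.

Law of sines: sin R = r·sin T/t ≈ 0.29454.
Since t ≥ r, only the acute value applies: ∠R ≈ 0.299 rad.
Then ∠S = π − ∠T − ∠R ≈ 1.716 rad.
Law of sines gives s = t·sin S/sin T ≈ 207.96.

207.958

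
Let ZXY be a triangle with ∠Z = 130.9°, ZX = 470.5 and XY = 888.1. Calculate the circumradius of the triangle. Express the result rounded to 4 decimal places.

R ≈ 587.4816

Law of sines: sin Y = ZX·sin Z/XY ≈ 0.40044.
Since XY ≥ ZX, only the acute value applies: ∠Y ≈ 23.61°.
Then ∠X = 180° − ∠Z − ∠Y ≈ 25.49°.
Law of sines gives YZ = XY·sin X/sin Z ≈ 505.73.
Circumradius = XY/(2 sin Z) ≈ 587.48.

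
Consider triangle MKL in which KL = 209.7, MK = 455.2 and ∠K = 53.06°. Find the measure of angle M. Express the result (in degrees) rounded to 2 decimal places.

By the law of cosines, LM² = MK² + KL² − 2·MK·KL·cos K = 1.3645e+05, so LM ≈ 369.39.
Law of cosines again: cos M = (LM² + MK² − KL²)/(2·LM·MK) ≈ 0.89113, so ∠M ≈ 26.98°.

∠M ≈ 26.98°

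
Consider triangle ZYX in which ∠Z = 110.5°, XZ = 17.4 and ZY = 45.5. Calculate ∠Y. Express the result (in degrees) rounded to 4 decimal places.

17.5310

By the law of cosines, YX² = XZ² + ZY² − 2·XZ·ZY·cos Z = 2927.5, so YX ≈ 54.107.
Law of cosines again: cos Y = (ZY² + YX² − XZ²)/(2·ZY·YX) ≈ 0.95355, so ∠Y ≈ 17.53°.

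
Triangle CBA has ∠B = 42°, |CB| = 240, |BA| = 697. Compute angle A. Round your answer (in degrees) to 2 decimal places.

By the law of cosines, |AC|² = |CB|² + |BA|² − 2·|CB|·|BA|·cos B = 2.9478e+05, so |AC| ≈ 542.94.
Law of cosines again: cos A = (|BA|² + |AC|² − |CB|²)/(2·|BA|·|AC|) ≈ 0.95526, so ∠A ≈ 17.20°.

∠A ≈ 17.20°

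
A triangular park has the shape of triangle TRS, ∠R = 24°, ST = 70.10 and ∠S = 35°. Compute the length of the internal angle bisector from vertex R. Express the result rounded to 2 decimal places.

t_R ≈ 115.86

The third angle is ∠T = 180° − ∠R − ∠S = 121.00°.
Law of sines: RS = ST·sin T/sin R ≈ 147.73.
Law of sines: TR = ST·sin S/sin R ≈ 98.854.
The bisector from R has length 2·TR·RS·cos(∠R/2)/(TR+RS) ≈ 115.86.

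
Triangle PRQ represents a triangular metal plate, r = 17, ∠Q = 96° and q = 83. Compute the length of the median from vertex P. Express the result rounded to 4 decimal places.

m_P ≈ 44.8288

Law of sines: sin R = r·sin Q/q ≈ 0.20370.
Since q ≥ r, only the acute value applies: ∠R ≈ 11.75°.
Then ∠P = 180° − ∠Q − ∠R ≈ 72.25°.
Law of sines gives p = q·sin P/sin Q ≈ 79.483.
Median from P: ½√(2·r² + 2·q² − p²) ≈ 44.829.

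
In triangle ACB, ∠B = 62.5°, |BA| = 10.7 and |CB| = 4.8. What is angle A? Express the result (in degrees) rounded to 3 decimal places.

∠A ≈ 26.651°

By the law of cosines, |AC|² = |CB|² + |BA|² − 2·|CB|·|BA|·cos B = 90.099, so |AC| ≈ 9.4921.
Law of cosines again: cos A = (|BA|² + |AC|² − |CB|²)/(2·|BA|·|AC|) ≈ 0.89376, so ∠A ≈ 26.65°.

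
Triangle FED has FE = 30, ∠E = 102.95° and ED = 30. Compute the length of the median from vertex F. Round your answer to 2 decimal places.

By the law of cosines, DF² = FE² + ED² − 2·FE·ED·cos E = 2203.4, so DF ≈ 46.94.
Median from F: ½√(2·DF² + 2·FE² − ED²) ≈ 36.424.

m_F ≈ 36.42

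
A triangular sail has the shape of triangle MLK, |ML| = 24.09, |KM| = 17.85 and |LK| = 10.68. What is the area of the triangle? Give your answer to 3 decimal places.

Semiperimeter s = (10.68 + 17.85 + 24.09)/2 = 26.31.
Heron's formula: area = √(26.31·15.63·8.46·2.22) ≈ 87.882.

87.882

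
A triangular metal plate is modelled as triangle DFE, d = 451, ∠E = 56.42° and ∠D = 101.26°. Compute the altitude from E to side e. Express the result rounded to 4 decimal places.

The third angle is ∠F = 180° − ∠E − ∠D = 22.32°.
Law of sines: f = d·sin F/sin D ≈ 174.64.
Law of sines: e = d·sin E/sin D ≈ 383.11.
Area = ½·d·f·sin E ≈ 32810.
The altitude from E has length 2·area/e ≈ 171.28.

171.2804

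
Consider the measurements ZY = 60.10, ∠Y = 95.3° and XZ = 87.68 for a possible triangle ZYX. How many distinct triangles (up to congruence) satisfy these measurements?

ZY·sin Y = 60.10·sin(95.3°) ≈ 59.84.
Since ∠Y is not acute, a triangle exists only if XZ > ZY; here XZ > ZY, so there is exactly one triangle.

1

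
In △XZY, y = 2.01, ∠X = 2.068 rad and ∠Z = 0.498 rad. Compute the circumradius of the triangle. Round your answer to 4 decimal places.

R ≈ 1.8463

The third angle is ∠Y = π − ∠X − ∠Z = 0.576 rad.
Law of sines: x = y·sin X/sin Y ≈ 3.2455.
Law of sines: z = y·sin Z/sin Y ≈ 1.7638.
Circumradius = y/(2 sin Y) ≈ 1.8463.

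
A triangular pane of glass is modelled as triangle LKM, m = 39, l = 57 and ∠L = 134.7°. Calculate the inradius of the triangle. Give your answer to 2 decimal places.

5.24

Law of sines: sin M = m·sin L/l ≈ 0.48634.
Since l ≥ m, only the acute value applies: ∠M ≈ 29.10°.
Then ∠K = 180° − ∠L − ∠M ≈ 16.20°.
Law of sines gives k = l·sin K/sin L ≈ 22.373.
Area = ½·l·m·sin K ≈ 310.1.
Semiperimeter s = (57+22.373+39)/2 = 59.186.
Inradius = area/s = 310.1/59.186 ≈ 5.2393.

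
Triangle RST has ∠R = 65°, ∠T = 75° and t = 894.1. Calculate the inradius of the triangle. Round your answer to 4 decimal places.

207.1036

The third angle is ∠S = 180° − ∠T − ∠R = 40.00°.
Law of sines: r = t·sin R/sin T ≈ 838.92.
Law of sines: s = t·sin S/sin T ≈ 594.99.
Area = ½·t·r·sin S ≈ 2.4107e+05.
Semiperimeter p = (838.92+594.99+894.1)/2 = 1164.
Inradius = area/p = 2.4107e+05/1164 ≈ 207.1.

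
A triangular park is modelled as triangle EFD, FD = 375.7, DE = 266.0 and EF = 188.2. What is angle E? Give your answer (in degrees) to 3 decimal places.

By the law of cosines, cos E = (DE² + EF² − FD²) / (2·DE·EF) ≈ -0.34932, so ∠E ≈ 110.45°.

∠E ≈ 110.446°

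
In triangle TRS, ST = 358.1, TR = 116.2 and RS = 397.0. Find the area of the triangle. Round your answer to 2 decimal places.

Semiperimeter s = (397 + 358.1 + 116.2)/2 = 435.65.
Heron's formula: area = √(435.65·38.65·77.55·319.45) ≈ 20424.

area ≈ 20423.77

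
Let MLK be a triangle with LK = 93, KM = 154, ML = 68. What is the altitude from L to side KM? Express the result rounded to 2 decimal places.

Semiperimeter s = (93 + 154 + 68)/2 = 157.5.
Heron's formula: area = √(157.5·64.5·3.5·89.5) ≈ 1783.9.
The altitude from L has length 2·area/KM ≈ 23.167.

h_L ≈ 23.17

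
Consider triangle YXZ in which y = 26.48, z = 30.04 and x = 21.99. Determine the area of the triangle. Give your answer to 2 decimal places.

area ≈ 282.46

Semiperimeter s = (26.48 + 21.99 + 30.04)/2 = 39.255.
Heron's formula: area = √(39.255·12.775·17.265·9.215) ≈ 282.46.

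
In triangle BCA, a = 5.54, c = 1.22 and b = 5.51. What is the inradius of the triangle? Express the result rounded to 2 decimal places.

Semiperimeter s = (5.51 + 1.22 + 5.54)/2 = 6.135.
Heron's formula: area = √(6.135·0.625·4.915·0.595) ≈ 3.3486.
Inradius = area/s = 3.3486/6.135 ≈ 0.54582.

0.55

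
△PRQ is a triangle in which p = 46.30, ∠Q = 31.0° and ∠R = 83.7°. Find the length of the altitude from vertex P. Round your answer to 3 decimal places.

The third angle is ∠P = 180° − ∠R − ∠Q = 65.30°.
Law of sines: r = p·sin R/sin P ≈ 50.655.
Law of sines: q = p·sin Q/sin P ≈ 26.248.
Area = ½·p·r·sin Q ≈ 603.97.
The altitude from P has length 2·area/p ≈ 26.089.

h_P ≈ 26.089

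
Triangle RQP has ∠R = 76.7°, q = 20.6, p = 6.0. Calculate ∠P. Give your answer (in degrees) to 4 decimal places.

16.8991

By the law of cosines, r² = q² + p² − 2·q·p·cos R = 403.49, so r ≈ 20.087.
Law of cosines again: cos P = (r² + q² − p²)/(2·r·q) ≈ 0.95682, so ∠P ≈ 16.90°.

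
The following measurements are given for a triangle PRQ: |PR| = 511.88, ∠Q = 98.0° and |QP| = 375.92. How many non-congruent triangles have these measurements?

1

|QP|·sin Q = 375.92·sin(98.0°) ≈ 372.3.
Since ∠Q is not acute, a triangle exists only if |PR| > |QP|; here |PR| > |QP|, so there is exactly one triangle.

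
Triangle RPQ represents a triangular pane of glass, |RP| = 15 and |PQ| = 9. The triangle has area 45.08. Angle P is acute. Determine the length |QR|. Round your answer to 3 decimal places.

10.249

From area = ½·|RP|·|PQ|·sin P, we get sin P = 2·area/(|RP|·|PQ|) ≈ 0.66785.
Taking the acute solution, ∠P ≈ 0.731 rad.
Law of cosines then gives |QR| ≈ 10.249.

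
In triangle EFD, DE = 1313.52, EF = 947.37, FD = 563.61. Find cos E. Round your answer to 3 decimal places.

By the law of cosines, cos E = (DE² + EF² − FD²) / (2·DE·EF) ≈ 0.92623, so ∠E ≈ 22.15°.

0.926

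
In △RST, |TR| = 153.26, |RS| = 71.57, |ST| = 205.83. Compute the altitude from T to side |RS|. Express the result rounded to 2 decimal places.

Semiperimeter s = (205.83 + 153.26 + 71.57)/2 = 215.33.
Heron's formula: area = √(215.33·9.5·62.07·143.76) ≈ 4272.4.
The altitude from T has length 2·area/|RS| ≈ 119.39.

h_T ≈ 119.39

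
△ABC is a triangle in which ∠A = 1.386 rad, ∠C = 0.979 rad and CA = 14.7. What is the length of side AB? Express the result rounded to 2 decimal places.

The third angle is ∠B = π − ∠C − ∠A = 0.777 rad.
Law of sines: AB = CA·sin C/sin B ≈ 17.408.

17.41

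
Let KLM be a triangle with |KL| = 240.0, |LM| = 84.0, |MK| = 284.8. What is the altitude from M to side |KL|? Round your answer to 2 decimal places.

Semiperimeter s = (84 + 284.8 + 240)/2 = 304.4.
Heron's formula: area = √(304.4·220.4·19.6·64.4) ≈ 9202.4.
The altitude from M has length 2·area/|KL| ≈ 76.686.

76.69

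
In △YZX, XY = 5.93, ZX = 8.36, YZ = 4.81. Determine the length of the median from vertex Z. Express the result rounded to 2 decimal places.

6.14

Median from Z: ½√(2·YZ² + 2·ZX² − XY²) ≈ 6.1418.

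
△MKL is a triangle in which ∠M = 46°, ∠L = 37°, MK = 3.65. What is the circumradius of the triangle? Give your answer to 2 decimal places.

The third angle is ∠K = 180° − ∠L − ∠M = 97.00°.
Law of sines: KL = MK·sin M/sin L ≈ 4.3628.
Law of sines: LM = MK·sin K/sin L ≈ 6.0198.
Circumradius = MK/(2 sin L) ≈ 3.0325.

R ≈ 3.03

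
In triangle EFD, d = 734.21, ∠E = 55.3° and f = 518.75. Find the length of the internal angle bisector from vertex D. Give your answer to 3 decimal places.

By the law of cosines, e² = f² + d² − 2·f·d·cos E = 3.7452e+05, so e ≈ 611.98.
Law of cosines again: cos D = (e² + f² − d²)/(2·e·f) ≈ 0.16468, so ∠D ≈ 80.52°.
The bisector from D has length 2·e·f·cos(∠D/2)/(e+f) ≈ 428.5.

428.504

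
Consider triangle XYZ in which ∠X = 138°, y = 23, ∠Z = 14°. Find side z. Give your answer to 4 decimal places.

11.8521

The third angle is ∠Y = 180° − ∠Z − ∠X = 28.00°.
Law of sines: z = y·sin Z/sin Y ≈ 11.852.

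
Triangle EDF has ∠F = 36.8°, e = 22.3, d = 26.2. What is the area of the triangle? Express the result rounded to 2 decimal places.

Area = ½·e·d·sin F ≈ 174.99.

174.99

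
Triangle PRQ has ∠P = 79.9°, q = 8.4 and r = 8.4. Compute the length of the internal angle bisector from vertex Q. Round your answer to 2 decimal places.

By the law of cosines, p² = r² + q² − 2·r·q·cos P = 116.37, so p ≈ 10.788.
Law of cosines again: cos Q = (p² + r² − q²)/(2·p·r) ≈ 0.64212, so ∠Q ≈ 50.05°.
The bisector from Q has length 2·p·r·cos(∠Q/2)/(p+r) ≈ 8.5586.

t_Q ≈ 8.56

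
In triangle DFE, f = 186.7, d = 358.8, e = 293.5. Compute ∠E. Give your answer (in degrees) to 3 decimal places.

∠E ≈ 54.683°

By the law of cosines, cos E = (d² + f² − e²) / (2·d·f) ≈ 0.57810, so ∠E ≈ 54.68°.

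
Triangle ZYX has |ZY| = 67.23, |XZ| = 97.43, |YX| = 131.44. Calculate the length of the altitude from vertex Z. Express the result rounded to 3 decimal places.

Semiperimeter s = (131.44 + 97.43 + 67.23)/2 = 148.05.
Heron's formula: area = √(148.05·16.61·50.62·80.82) ≈ 3171.8.
The altitude from Z has length 2·area/|YX| ≈ 48.263.

h_Z ≈ 48.263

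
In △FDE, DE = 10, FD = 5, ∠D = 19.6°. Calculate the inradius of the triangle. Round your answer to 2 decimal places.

By the law of cosines, EF² = FD² + DE² − 2·FD·DE·cos D = 30.794, so EF ≈ 5.5493.
Area = ½·FD·DE·sin D ≈ 8.3863.
Semiperimeter s = (10+5.5493+5)/2 = 10.275.
Inradius = area/s = 8.3863/10.275 ≈ 0.81621.

r ≈ 0.82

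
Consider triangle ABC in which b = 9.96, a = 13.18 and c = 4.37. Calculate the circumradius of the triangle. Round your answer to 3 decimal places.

8.545

By the law of cosines, cos A = (b² + c² − a²) / (2·b·c) ≈ -0.63657, so ∠A ≈ 2.2608 rad.
Circumradius = a/(2 sin A) ≈ 8.5449.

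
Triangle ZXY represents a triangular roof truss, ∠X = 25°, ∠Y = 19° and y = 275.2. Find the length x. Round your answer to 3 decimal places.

357.236

The third angle is ∠Z = 180° − ∠X − ∠Y = 136.00°.
Law of sines: x = y·sin X/sin Y ≈ 357.24.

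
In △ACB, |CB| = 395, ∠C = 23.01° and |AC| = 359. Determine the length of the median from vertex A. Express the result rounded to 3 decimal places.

By the law of cosines, |BA|² = |AC|² + |CB|² − 2·|AC|·|CB|·cos C = 23861, so |BA| ≈ 154.47.
Median from A: ½√(2·|BA|² + 2·|AC|² − |CB|²) ≈ 193.3.

193.300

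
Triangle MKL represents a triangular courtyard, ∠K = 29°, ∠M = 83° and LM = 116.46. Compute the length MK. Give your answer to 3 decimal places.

The third angle is ∠L = 180° − ∠M − ∠K = 68.00°.
Law of sines: MK = LM·sin L/sin K ≈ 222.73.

222.726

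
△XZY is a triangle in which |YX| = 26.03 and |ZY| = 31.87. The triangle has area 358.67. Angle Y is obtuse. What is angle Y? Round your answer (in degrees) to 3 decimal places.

120.151

From area = ½·|ZY|·|YX|·sin Y, we get sin Y = 2·area/(|ZY|·|YX|) ≈ 0.86471.
Taking the obtuse solution, ∠Y ≈ 120.15°.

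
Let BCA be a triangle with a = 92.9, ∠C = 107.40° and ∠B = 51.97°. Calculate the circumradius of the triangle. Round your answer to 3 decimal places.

R ≈ 131.836

The third angle is ∠A = 180° − ∠B − ∠C = 20.63°.
Law of sines: b = a·sin B/sin A ≈ 207.69.
Law of sines: c = a·sin C/sin A ≈ 251.61.
Circumradius = a/(2 sin A) ≈ 131.84.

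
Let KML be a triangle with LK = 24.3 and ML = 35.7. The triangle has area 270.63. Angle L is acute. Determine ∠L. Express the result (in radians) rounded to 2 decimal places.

From area = ½·ML·LK·sin L, we get sin L = 2·area/(ML·LK) ≈ 0.62392.
Taking the acute solution, ∠L ≈ 0.674 rad.

0.67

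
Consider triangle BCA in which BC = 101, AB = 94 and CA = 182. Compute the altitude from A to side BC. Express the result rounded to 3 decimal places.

Semiperimeter s = (182 + 94 + 101)/2 = 188.5.
Heron's formula: area = √(188.5·6.5·94.5·87.5) ≈ 3183.
The altitude from A has length 2·area/BC ≈ 63.029.

h_A ≈ 63.029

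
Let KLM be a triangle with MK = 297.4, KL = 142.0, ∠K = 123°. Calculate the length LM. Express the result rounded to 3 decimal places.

393.207

By the law of cosines, LM² = MK² + KL² − 2·MK·KL·cos K = 1.5461e+05, so LM ≈ 393.21.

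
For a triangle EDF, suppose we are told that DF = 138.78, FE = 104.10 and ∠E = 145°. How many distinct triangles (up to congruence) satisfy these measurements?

1

FE·sin E = 104.10·sin(145°) ≈ 59.71.
Since ∠E is not acute, a triangle exists only if DF > FE; here DF > FE, so there is exactly one triangle.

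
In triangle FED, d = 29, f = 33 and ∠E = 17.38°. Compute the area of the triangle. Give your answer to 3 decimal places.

142.932

Area = ½·d·f·sin E ≈ 142.93.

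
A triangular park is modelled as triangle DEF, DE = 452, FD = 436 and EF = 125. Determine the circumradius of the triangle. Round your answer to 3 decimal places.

By the law of cosines, cos D = (FD² + DE² − EF²) / (2·FD·DE) ≈ 0.96101, so ∠D ≈ 16.05°.
Circumradius = EF/(2 sin D) ≈ 226.02.

R ≈ 226.019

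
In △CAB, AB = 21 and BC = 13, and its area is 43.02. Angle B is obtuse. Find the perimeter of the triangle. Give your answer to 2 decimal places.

From area = ½·AB·BC·sin B, we get sin B = 2·area/(AB·BC) ≈ 0.31516.
Taking the obtuse solution, ∠B ≈ 161.63°.
Law of cosines then gives CA ≈ 33.588.
Perimeter = 21 + 13 + 33.588 = 67.588.

perimeter ≈ 67.59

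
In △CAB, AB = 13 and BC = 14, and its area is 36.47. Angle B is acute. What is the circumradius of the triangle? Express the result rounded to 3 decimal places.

From area = ½·AB·BC·sin B, we get sin B = 2·area/(AB·BC) ≈ 0.40077.
Taking the acute solution, ∠B ≈ 23.63°.
Law of cosines then gives CA ≈ 5.6135.
Circumradius = CA/(2 sin B) ≈ 7.0033.

R ≈ 7.003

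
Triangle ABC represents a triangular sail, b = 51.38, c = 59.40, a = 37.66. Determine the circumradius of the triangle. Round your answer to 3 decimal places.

R ≈ 29.982

By the law of cosines, cos A = (b² + c² − a²) / (2·b·c) ≈ 0.77818, so ∠A ≈ 38.91°.
Circumradius = a/(2 sin A) ≈ 29.982.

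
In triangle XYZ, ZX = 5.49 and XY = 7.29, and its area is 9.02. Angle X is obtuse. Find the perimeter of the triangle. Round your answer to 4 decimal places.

25.2193

From area = ½·ZX·XY·sin X, we get sin X = 2·area/(ZX·XY) ≈ 0.45075.
Taking the obtuse solution, ∠X ≈ 153.21°.
Law of cosines then gives YZ ≈ 12.439.
Perimeter = 12.439 + 5.49 + 7.29 = 25.219.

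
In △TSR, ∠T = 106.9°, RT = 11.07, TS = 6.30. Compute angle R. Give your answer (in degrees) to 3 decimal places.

25.043

By the law of cosines, SR² = RT² + TS² − 2·RT·TS·cos T = 202.78, so SR ≈ 14.24.
Law of cosines again: cos R = (SR² + RT² − TS²)/(2·SR·RT) ≈ 0.90599, so ∠R ≈ 25.04°.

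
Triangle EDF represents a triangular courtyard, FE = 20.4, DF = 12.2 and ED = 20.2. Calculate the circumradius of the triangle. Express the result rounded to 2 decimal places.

By the law of cosines, cos E = (FE² + ED² − DF²) / (2·FE·ED) ≈ 0.81945, so ∠E ≈ 34.97°.
Circumradius = DF/(2 sin E) ≈ 10.643.

10.64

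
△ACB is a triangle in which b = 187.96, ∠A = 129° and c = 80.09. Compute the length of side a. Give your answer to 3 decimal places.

By the law of cosines, a² = c² + b² − 2·c·b·cos A = 60691, so a ≈ 246.35.

246.355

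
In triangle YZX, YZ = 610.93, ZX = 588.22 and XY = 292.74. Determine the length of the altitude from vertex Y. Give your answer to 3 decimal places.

Semiperimeter s = (588.22 + 292.74 + 610.93)/2 = 745.94.
Heron's formula: area = √(745.94·157.72·453.2·135.01) ≈ 84848.
The altitude from Y has length 2·area/ZX ≈ 288.49.

h_Y ≈ 288.491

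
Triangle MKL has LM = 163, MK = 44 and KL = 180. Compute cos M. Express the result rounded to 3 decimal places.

By the law of cosines, cos M = (LM² + MK² − KL²) / (2·LM·MK) ≈ -0.27154, so ∠M ≈ 105.76°.

cos M ≈ -0.272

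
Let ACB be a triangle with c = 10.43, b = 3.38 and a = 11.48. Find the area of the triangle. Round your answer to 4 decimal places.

area ≈ 17.3873

Semiperimeter s = (11.48 + 10.43 + 3.38)/2 = 12.645.
Heron's formula: area = √(12.645·1.165·2.215·9.265) ≈ 17.387.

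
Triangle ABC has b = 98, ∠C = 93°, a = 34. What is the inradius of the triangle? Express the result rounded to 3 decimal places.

By the law of cosines, c² = a² + b² − 2·a·b·cos C = 11109, so c ≈ 105.4.
Area = ½·a·b·sin C ≈ 1663.7.
Semiperimeter s = (34+98+105.4)/2 = 118.7.
Inradius = area/s = 1663.7/118.7 ≈ 14.016.

14.016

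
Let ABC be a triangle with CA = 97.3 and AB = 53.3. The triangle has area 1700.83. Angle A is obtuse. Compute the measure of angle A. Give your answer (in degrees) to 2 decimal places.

∠A ≈ 139.01°

From area = ½·CA·AB·sin A, we get sin A = 2·area/(CA·AB) ≈ 0.65592.
Taking the obtuse solution, ∠A ≈ 139.01°.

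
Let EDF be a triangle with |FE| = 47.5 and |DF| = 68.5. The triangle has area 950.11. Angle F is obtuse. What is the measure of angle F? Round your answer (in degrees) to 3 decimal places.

144.267

From area = ½·|DF|·|FE|·sin F, we get sin F = 2·area/(|DF|·|FE|) ≈ 0.58401.
Taking the obtuse solution, ∠F ≈ 144.27°.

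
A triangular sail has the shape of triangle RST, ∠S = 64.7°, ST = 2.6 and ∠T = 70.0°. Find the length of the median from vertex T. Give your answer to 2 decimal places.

m_T ≈ 2.43

The third angle is ∠R = 180° − ∠S − ∠T = 45.30°.
Law of sines: TR = ST·sin S/sin R ≈ 3.307.
Law of sines: RS = ST·sin T/sin R ≈ 3.4373.
Median from T: ½√(2·ST² + 2·TR² − RS²) ≈ 2.4278.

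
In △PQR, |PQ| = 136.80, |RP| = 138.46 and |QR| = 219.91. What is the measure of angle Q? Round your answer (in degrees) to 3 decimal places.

37.234

By the law of cosines, cos Q = (|PQ|² + |QR|² − |RP|²) / (2·|PQ|·|QR|) ≈ 0.79617, so ∠Q ≈ 37.23°.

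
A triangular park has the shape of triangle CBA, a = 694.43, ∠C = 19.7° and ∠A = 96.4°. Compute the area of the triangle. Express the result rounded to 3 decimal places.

73448.731

The third angle is ∠B = 180° − ∠A − ∠C = 63.90°.
Law of sines: c = a·sin C/sin A ≈ 235.56.
Law of sines: b = a·sin B/sin A ≈ 627.53.
Area = ½·a·c·sin B ≈ 73449.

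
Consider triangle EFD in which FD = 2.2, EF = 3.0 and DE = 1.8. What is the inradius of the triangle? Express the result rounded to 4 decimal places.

Semiperimeter s = (2.2 + 1.8 + 3)/2 = 3.5.
Heron's formula: area = √(3.5·1.3·1.7·0.5) ≈ 1.9666.
Inradius = area/s = 1.9666/3.5 ≈ 0.56188.

r ≈ 0.5619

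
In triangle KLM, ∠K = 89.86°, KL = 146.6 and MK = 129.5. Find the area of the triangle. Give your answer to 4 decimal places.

Area = ½·MK·KL·sin K ≈ 9492.3.

area ≈ 9492.3217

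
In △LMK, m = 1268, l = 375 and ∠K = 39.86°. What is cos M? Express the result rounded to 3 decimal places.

By the law of cosines, k² = l² + m² − 2·l·m·cos K = 1.0184e+06, so k ≈ 1009.2.
Law of cosines again: cos M = (k² + l² − m²)/(2·k·l) ≈ -0.59289, so ∠M ≈ 126.36°.

-0.593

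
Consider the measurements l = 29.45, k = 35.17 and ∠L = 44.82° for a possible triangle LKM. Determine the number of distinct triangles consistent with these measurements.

k·sin L = 35.17·sin(44.82°) ≈ 24.79.
Since k sin L < l < k (24.79 < 29.45 < 35.17), two triangles exist.

2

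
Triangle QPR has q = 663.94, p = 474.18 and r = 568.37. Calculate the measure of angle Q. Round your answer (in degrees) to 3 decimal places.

By the law of cosines, cos Q = (p² + r² − q²) / (2·p·r) ≈ 0.19865, so ∠Q ≈ 78.54°.

∠Q ≈ 78.542°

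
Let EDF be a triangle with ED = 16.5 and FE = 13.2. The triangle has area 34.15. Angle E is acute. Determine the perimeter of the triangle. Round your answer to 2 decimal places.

perimeter ≈ 35.43

From area = ½·FE·ED·sin E, we get sin E = 2·area/(FE·ED) ≈ 0.31359.
Taking the acute solution, ∠E ≈ 18.28°.
Law of cosines then gives DF ≈ 5.7326.
Perimeter = 5.7326 + 13.2 + 16.5 = 35.433.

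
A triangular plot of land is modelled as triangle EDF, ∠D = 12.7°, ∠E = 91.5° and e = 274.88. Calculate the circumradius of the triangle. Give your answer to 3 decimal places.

The third angle is ∠F = 180° − ∠E − ∠D = 75.80°.
Law of sines: d = e·sin D/sin E ≈ 60.452.
Law of sines: f = e·sin F/sin E ≈ 266.57.
Circumradius = e/(2 sin E) ≈ 137.49.

137.487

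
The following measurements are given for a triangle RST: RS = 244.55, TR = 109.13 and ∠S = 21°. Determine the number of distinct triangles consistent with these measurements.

RS·sin S = 244.55·sin(21°) ≈ 87.64.
Since RS sin S < TR < RS (87.64 < 109.13 < 244.55), two triangles exist.

2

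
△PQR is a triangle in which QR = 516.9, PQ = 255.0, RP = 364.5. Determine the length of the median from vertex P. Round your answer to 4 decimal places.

m_P ≈ 179.2937

Median from P: ½√(2·RP² + 2·PQ² − QR²) ≈ 179.29.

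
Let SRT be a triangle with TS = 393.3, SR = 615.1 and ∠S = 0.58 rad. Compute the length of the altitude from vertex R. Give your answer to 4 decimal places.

By the law of cosines, RT² = TS² + SR² − 2·TS·SR·cos S = 1.2832e+05, so RT ≈ 358.22.
Area = ½·TS·SR·sin S ≈ 66289.
The altitude from R has length 2·area/TS ≈ 337.09.

h_R ≈ 337.0895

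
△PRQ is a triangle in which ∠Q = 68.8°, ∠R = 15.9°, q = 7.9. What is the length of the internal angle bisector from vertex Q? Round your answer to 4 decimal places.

The third angle is ∠P = 180° − ∠R − ∠Q = 95.30°.
Law of sines: p = q·sin P/sin Q ≈ 8.4372.
Law of sines: r = q·sin R/sin Q ≈ 2.3214.
The bisector from Q has length 2·p·r·cos(∠Q/2)/(p+r) ≈ 3.0042.

3.0042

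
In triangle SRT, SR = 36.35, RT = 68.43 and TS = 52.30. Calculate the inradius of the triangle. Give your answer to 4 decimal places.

Semiperimeter s = (68.43 + 52.3 + 36.35)/2 = 78.54.
Heron's formula: area = √(78.54·10.11·26.24·42.19) ≈ 937.58.
Inradius = area/s = 937.58/78.54 ≈ 11.938.

r ≈ 11.9376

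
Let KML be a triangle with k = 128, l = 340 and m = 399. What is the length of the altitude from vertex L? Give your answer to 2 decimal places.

121.58

Semiperimeter s = (128 + 399 + 340)/2 = 433.5.
Heron's formula: area = √(433.5·305.5·34.5·93.5) ≈ 20669.
The altitude from L has length 2·area/l ≈ 121.58.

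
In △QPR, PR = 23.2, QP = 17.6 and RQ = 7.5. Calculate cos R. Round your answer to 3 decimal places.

cos R ≈ 0.818

By the law of cosines, cos R = (PR² + RQ² − QP²) / (2·PR·RQ) ≈ 0.81819, so ∠R ≈ 35.10°.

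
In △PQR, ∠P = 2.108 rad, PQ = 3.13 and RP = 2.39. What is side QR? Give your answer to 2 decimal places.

4.81

By the law of cosines, QR² = RP² + PQ² − 2·RP·PQ·cos P = 23.165, so QR ≈ 4.813.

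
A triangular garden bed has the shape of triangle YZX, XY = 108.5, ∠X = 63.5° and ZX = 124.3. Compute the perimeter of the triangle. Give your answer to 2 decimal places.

356.04

By the law of cosines, YZ² = ZX² + XY² − 2·ZX·XY·cos X = 15187, so YZ ≈ 123.24.
Semiperimeter s = (124.3+108.5+123.24)/2 = 178.02.
Perimeter = 124.3 + 108.5 + 123.24 = 356.04.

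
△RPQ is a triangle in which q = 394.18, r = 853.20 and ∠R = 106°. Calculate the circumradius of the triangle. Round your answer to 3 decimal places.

Law of sines: sin Q = q·sin R/r ≈ 0.44410.
Since r ≥ q, only the acute value applies: ∠Q ≈ 26.37°.
Then ∠P = 180° − ∠R − ∠Q ≈ 47.63°.
Law of sines gives p = r·sin P/sin R ≈ 655.8.
Circumradius = r/(2 sin R) ≈ 443.79.

443.792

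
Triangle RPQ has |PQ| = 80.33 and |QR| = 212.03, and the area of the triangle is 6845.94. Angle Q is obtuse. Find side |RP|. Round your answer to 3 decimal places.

267.715

From area = ½·|PQ|·|QR|·sin Q, we get sin Q = 2·area/(|PQ|·|QR|) ≈ 0.80387.
Taking the obtuse solution, ∠Q ≈ 126.50°.
Law of cosines then gives |RP| ≈ 267.72.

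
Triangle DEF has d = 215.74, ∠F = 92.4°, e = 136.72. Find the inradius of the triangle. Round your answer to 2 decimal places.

r ≈ 48.10

By the law of cosines, f² = d² + e² − 2·d·e·cos F = 67706, so f ≈ 260.2.
Area = ½·d·e·sin F ≈ 14735.
Semiperimeter s = (215.74+136.72+260.2)/2 = 306.33.
Inradius = area/s = 14735/306.33 ≈ 48.102.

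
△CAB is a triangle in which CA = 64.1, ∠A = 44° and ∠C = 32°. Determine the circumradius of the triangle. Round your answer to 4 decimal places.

R ≈ 33.0312

The third angle is ∠B = 180° − ∠C − ∠A = 104.00°.
Law of sines: AB = CA·sin C/sin B ≈ 35.008.
Law of sines: BC = CA·sin A/sin B ≈ 45.891.
Circumradius = CA/(2 sin B) ≈ 33.031.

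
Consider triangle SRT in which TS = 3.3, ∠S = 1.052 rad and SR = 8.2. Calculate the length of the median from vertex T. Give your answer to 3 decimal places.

m_T ≈ 3.779

By the law of cosines, RT² = TS² + SR² − 2·TS·SR·cos S = 51.295, so RT ≈ 7.1621.
Median from T: ½√(2·RT² + 2·TS² − SR²) ≈ 3.7792.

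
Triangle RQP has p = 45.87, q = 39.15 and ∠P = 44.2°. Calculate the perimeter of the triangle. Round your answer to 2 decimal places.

Law of sines: sin Q = q·sin P/p ≈ 0.59503.
Since p ≥ q, only the acute value applies: ∠Q ≈ 36.51°.
Then ∠R = 180° − ∠P − ∠Q ≈ 99.29°.
Law of sines gives r = p·sin R/sin P ≈ 64.933.
Semiperimeter s = (64.933+39.15+45.87)/2 = 74.976.
Perimeter = 64.933 + 39.15 + 45.87 = 149.95.

149.95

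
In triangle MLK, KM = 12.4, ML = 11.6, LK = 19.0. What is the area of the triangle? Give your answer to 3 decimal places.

area ≈ 69.587

Semiperimeter s = (19 + 12.4 + 11.6)/2 = 21.5.
Heron's formula: area = √(21.5·2.5·9.1·9.9) ≈ 69.587.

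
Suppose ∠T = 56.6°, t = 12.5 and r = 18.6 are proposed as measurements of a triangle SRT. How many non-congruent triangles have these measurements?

0

r·sin T = 18.6·sin(56.6°) ≈ 15.53.
Since t = 12.5 < 15.53 = r sin T, no triangle exists.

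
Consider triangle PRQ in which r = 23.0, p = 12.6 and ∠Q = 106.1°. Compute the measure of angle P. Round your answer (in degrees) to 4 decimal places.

By the law of cosines, q² = p² + r² − 2·p·r·cos Q = 848.49, so q ≈ 29.129.
Law of cosines again: cos P = (r² + q² − p²)/(2·r·q) ≈ 0.90955, so ∠P ≈ 24.56°.

24.5568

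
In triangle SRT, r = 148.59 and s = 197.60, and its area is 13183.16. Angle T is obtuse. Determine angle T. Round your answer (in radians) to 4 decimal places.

∠T ≈ 2.0264 rad

From area = ½·s·r·sin T, we get sin T = 2·area/(s·r) ≈ 0.89799.
Taking the obtuse solution, ∠T ≈ 2.0264 rad.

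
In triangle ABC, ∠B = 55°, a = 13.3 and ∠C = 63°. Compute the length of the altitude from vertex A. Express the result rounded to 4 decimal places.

10.9942

The third angle is ∠A = 180° − ∠B − ∠C = 62.00°.
Law of sines: b = a·sin B/sin A ≈ 12.339.
Law of sines: c = a·sin C/sin A ≈ 13.421.
Area = ½·a·b·sin C ≈ 73.111.
The altitude from A has length 2·area/a ≈ 10.994.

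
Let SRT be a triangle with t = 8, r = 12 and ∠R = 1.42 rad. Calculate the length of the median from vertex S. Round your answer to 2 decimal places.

Law of sines: sin T = t·sin R/r ≈ 0.65910.
Since r ≥ t, only the acute value applies: ∠T ≈ 0.720 rad.
Then ∠S = π − ∠R − ∠T ≈ 1.002 rad.
Law of sines gives s = r·sin S/sin R ≈ 10.226.
Median from S: ½√(2·r² + 2·t² − s²) ≈ 8.8235.

m_S ≈ 8.82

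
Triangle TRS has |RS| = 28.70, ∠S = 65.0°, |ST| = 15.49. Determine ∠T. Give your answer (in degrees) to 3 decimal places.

By the law of cosines, |TR|² = |RS|² + |ST|² − 2·|RS|·|ST|·cos S = 687.87, so |TR| ≈ 26.227.
Law of cosines again: cos T = (|ST|² + |TR|² − |RS|²)/(2·|ST|·|TR|) ≈ 0.12814, so ∠T ≈ 82.64°.

∠T ≈ 82.638°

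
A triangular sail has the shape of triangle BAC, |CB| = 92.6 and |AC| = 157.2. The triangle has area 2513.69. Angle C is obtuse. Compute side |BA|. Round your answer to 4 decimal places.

246.1882

From area = ½·|AC|·|CB|·sin C, we get sin C = 2·area/(|AC|·|CB|) ≈ 0.34536.
Taking the obtuse solution, ∠C ≈ 159.80°.
Law of cosines then gives |BA| ≈ 246.19.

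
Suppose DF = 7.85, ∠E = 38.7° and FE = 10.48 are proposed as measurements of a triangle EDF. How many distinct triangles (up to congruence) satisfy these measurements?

2

FE·sin E = 10.48·sin(38.7°) ≈ 6.553.
Since FE sin E < DF < FE (6.553 < 7.85 < 10.48), two triangles exist.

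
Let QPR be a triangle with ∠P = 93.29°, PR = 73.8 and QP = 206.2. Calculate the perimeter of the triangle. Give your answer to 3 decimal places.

By the law of cosines, RQ² = QP² + PR² − 2·QP·PR·cos P = 49712, so RQ ≈ 222.96.
Semiperimeter s = (73.8+222.96+206.2)/2 = 251.48.
Perimeter = 73.8 + 222.96 + 206.2 = 502.96.

perimeter ≈ 502.961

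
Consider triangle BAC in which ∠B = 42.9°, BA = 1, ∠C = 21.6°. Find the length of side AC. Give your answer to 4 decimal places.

1.8492

The third angle is ∠A = 180° − ∠C − ∠B = 115.50°.
Law of sines: AC = BA·sin B/sin C ≈ 1.8492.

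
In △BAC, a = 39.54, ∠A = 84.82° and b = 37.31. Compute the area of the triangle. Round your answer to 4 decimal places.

Law of sines: sin B = b·sin A/a ≈ 0.93975.
Since a ≥ b, only the acute value applies: ∠B ≈ 70.01°.
Then ∠C = 180° − ∠A − ∠B ≈ 25.17°.
Law of sines gives c = a·sin C/sin A ≈ 16.886.
Area = ½·a·b·sin C ≈ 313.72.

area ≈ 313.7222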